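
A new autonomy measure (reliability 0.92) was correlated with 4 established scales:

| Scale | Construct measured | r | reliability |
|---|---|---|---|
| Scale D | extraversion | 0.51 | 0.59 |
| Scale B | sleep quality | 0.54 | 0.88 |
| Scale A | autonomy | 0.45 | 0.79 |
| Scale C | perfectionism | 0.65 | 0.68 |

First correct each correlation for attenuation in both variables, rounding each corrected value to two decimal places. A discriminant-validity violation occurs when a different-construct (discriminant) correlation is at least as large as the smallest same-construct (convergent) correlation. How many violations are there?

3

Disattenuated r (r / √(r_scale · r_new)):
  Scale D (disc): 0.51 / √(0.59·0.92) = 0.69
  Scale B (disc): 0.54 / √(0.88·0.92) = 0.60
  Scale A (conv): 0.45 / √(0.79·0.92) = 0.53
  Scale C (disc): 0.65 / √(0.68·0.92) = 0.82
Smallest convergent = 0.53. Discriminant values: 0.69, 0.60, 0.82; count ≥ 0.53 → 3.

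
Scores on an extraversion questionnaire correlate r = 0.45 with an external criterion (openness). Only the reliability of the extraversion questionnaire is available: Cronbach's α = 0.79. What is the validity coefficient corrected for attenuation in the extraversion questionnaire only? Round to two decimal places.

Single correction: r_c = r_obs / √r_xx = 0.45 / √0.79 = 0.45 / 0.8888 ≈ 0.51.

0.51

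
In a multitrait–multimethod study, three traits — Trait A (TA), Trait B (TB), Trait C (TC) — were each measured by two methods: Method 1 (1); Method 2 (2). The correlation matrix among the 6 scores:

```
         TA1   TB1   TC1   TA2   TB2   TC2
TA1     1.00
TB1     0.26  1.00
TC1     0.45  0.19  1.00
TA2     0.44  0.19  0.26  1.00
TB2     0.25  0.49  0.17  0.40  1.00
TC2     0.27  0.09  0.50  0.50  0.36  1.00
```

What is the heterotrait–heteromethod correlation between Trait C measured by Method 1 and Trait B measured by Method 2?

0.17

Different traits and methods: r(TC1, TB2) = 0.17.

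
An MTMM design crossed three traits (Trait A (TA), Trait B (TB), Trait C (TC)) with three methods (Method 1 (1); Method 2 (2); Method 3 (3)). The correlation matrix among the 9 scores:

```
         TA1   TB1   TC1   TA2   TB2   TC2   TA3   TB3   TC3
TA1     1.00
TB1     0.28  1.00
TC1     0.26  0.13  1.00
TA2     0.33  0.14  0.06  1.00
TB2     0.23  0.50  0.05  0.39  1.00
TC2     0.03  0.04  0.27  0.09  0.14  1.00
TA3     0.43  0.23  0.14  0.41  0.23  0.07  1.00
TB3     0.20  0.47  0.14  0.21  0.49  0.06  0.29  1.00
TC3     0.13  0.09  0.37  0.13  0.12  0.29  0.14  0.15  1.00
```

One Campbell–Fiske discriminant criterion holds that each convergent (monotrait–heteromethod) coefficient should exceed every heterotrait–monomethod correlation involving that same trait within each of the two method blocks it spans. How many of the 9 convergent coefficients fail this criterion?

1

Convergent coefficients and their comparison sets:
TA (methods 1·2): 0.33 vs {0.28, 0.39, 0.26, 0.09} → fail.
TA (methods 1·3): 0.43 vs {0.28, 0.29, 0.26, 0.14} → pass.
TA (methods 2·3): 0.41 vs {0.39, 0.29, 0.09, 0.14} → pass.
TB (methods 1·2): 0.50 vs {0.28, 0.39, 0.13, 0.14} → pass.
TB (methods 1·3): 0.47 vs {0.28, 0.29, 0.13, 0.15} → pass.
TB (methods 2·3): 0.49 vs {0.39, 0.29, 0.14, 0.15} → pass.
TC (methods 1·2): 0.27 vs {0.26, 0.09, 0.13, 0.14} → pass.
TC (methods 1·3): 0.37 vs {0.26, 0.14, 0.13, 0.15} → pass.
TC (methods 2·3): 0.29 vs {0.09, 0.14, 0.14, 0.15} → pass.
1 of 9 fail.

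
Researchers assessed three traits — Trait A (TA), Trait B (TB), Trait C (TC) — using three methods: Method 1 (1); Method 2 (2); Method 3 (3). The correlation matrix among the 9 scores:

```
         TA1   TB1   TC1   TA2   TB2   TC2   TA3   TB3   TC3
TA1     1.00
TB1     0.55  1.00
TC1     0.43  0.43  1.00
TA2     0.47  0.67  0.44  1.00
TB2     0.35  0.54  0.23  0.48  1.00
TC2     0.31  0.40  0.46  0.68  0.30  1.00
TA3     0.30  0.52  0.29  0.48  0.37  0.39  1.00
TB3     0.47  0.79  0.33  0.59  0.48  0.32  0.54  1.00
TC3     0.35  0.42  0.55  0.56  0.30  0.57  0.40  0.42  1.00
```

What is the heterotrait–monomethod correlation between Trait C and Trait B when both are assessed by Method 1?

Different traits, same method: r(TC1, TB1) = 0.43.

0.43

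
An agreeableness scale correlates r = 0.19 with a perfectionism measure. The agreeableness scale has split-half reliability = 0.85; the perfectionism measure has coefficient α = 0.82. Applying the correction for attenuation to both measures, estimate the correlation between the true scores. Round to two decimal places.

r_true = r_obs / √(r_xx · r_yy) = 0.19 / √(0.85 × 0.82) = 0.19 / √0.6970 = 0.19 / 0.8349 ≈ 0.23.

0.23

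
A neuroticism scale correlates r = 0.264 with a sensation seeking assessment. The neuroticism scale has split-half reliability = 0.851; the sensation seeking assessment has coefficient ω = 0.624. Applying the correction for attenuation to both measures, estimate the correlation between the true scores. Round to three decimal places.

0.362

r_true = r_obs / √(r_xx · r_yy) = 0.264 / √(0.851 × 0.624) = 0.264 / √0.531024 = 0.264 / 0.7287 ≈ 0.362.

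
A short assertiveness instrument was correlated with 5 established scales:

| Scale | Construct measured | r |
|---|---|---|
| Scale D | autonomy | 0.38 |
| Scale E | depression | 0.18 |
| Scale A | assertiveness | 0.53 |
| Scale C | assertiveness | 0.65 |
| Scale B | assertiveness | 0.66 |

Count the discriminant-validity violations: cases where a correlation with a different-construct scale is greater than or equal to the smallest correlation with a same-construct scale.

0

Convergent (same construct = assertiveness): Scale A, Scale C, Scale B.
Smallest convergent = 0.53. Discriminant values: 0.38, 0.18; count ≥ 0.53 → 0.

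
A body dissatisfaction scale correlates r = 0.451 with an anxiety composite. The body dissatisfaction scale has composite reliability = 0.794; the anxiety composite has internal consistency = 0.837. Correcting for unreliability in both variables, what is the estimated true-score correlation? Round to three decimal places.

r_true = r_obs / √(r_xx · r_yy) = 0.451 / √(0.794 × 0.837) = 0.451 / √0.664578 = 0.451 / 0.8152 ≈ 0.553.

0.553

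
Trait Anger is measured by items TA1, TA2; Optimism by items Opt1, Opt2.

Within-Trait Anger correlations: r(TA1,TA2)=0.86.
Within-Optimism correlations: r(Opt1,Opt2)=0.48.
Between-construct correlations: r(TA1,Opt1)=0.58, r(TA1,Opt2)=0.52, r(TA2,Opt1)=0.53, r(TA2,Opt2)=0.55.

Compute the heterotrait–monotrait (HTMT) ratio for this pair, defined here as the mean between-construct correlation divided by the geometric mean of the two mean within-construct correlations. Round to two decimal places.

Mean between = 2.18/4 = 0.5450.
Mean within-TA = 0.86/1 = 0.8600; mean within-Opt = 0.48/1 = 0.4800.
Geometric mean = √(0.8600 × 0.4800) = 0.6425.
HTMT = 0.5450 / 0.6425 = 0.85.

0.85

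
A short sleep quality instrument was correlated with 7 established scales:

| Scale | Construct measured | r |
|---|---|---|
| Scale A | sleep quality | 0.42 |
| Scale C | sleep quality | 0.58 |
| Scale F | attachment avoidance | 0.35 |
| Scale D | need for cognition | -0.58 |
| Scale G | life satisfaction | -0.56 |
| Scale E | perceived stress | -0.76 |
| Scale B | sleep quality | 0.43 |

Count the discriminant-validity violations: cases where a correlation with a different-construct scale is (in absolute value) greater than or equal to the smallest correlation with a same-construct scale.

Convergent (same construct = sleep quality): Scale A, Scale C, Scale B.
Smallest convergent = 0.42. Discriminant |r|: 0.35, 0.58, 0.56, 0.76; count ≥ 0.42 → 3.

3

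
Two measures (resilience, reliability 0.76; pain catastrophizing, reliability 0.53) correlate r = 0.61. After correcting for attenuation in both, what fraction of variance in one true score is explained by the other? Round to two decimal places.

0.92

Disattenuated r = 0.61 / √(0.76 × 0.53) = 0.61 / 0.6347 = 0.9611.
Shared true-score variance = 0.9611² = 0.9237 ≈ 0.92.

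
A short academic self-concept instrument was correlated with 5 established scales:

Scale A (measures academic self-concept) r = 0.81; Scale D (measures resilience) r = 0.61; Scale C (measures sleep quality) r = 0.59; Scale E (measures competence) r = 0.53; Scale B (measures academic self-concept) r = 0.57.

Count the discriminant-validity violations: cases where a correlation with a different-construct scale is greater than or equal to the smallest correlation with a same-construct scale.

Convergent (same construct = academic self-concept): Scale A, Scale B.
Smallest convergent = 0.57. Discriminant values: 0.61, 0.59, 0.53; count ≥ 0.57 → 2.

2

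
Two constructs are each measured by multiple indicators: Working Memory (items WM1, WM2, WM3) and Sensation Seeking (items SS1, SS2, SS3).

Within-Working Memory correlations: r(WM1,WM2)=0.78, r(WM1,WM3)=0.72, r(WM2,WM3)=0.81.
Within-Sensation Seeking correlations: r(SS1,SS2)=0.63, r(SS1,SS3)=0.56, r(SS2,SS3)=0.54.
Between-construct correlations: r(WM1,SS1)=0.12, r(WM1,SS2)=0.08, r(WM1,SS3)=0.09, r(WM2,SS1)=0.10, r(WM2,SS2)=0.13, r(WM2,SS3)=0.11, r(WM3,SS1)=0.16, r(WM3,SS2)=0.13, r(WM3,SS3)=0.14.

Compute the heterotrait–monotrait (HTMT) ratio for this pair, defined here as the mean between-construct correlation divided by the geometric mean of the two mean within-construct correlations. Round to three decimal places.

0.177

Mean between = 1.06/9 = 0.1178.
Mean within-WM = 2.31/3 = 0.7700; mean within-SS = 1.73/3 = 0.5767.
Geometric mean = √(0.7700 × 0.5767) = 0.6664.
HTMT = 0.1178 / 0.6664 = 0.177.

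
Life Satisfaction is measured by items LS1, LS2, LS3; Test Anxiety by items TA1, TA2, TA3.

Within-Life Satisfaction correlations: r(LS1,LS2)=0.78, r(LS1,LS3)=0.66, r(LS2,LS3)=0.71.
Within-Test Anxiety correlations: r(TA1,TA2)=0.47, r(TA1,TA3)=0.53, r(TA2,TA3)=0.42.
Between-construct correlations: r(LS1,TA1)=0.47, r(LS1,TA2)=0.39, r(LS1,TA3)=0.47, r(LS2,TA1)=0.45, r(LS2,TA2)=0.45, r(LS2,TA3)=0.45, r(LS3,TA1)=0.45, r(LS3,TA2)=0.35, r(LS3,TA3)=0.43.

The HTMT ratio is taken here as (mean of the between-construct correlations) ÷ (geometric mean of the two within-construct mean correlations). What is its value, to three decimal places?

Mean heterotrait r = 3.91/9 = 0.4344.
Mean within-LS = 2.15/3 = 0.7167; mean within-TA = 1.42/3 = 0.4733.
Geometric mean = √(0.7167 × 0.4733) = 0.5824.
HTMT = 0.4344 / 0.5824 = 0.746.

0.746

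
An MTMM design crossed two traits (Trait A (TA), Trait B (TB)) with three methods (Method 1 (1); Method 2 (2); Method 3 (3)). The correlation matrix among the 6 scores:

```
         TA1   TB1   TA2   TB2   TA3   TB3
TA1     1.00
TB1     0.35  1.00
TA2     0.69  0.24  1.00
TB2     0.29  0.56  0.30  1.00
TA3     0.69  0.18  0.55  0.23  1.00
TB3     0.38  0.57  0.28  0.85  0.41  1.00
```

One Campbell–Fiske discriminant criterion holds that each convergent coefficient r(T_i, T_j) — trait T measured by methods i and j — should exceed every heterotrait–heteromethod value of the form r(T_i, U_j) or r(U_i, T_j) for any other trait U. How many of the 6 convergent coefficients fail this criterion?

Checking each validity diagonal entry against its comparison values:
TA (methods 1·2): 0.69 vs {0.29, 0.24} → pass.
TA (methods 1·3): 0.69 vs {0.38, 0.18} → pass.
TA (methods 2·3): 0.55 vs {0.28, 0.23} → pass.
TB (methods 1·2): 0.56 vs {0.24, 0.29} → pass.
TB (methods 1·3): 0.57 vs {0.18, 0.38} → pass.
TB (methods 2·3): 0.85 vs {0.23, 0.28} → pass.
0 of 6 fail.

0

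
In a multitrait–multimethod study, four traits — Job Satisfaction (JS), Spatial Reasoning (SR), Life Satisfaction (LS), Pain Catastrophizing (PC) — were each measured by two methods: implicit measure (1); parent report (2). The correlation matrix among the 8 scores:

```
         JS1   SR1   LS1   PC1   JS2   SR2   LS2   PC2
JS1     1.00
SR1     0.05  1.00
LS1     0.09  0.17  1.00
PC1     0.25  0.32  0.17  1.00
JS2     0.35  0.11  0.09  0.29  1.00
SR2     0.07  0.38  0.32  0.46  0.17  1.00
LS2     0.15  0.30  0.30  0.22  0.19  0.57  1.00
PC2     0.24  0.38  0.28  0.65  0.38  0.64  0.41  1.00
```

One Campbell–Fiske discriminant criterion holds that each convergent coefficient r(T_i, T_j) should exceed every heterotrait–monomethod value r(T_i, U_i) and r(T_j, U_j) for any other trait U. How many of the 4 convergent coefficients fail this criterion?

Convergent coefficients and their comparison sets:
JS (methods 1·2): 0.35 vs {0.05, 0.17, 0.09, 0.19, 0.25, 0.38} → fail.
SR (methods 1·2): 0.38 vs {0.05, 0.17, 0.17, 0.57, 0.32, 0.64} → fail.
LS (methods 1·2): 0.30 vs {0.09, 0.19, 0.17, 0.57, 0.17, 0.41} → fail.
PC (methods 1·2): 0.65 vs {0.25, 0.38, 0.32, 0.64, 0.17, 0.41} → pass.
3 of 4 fail.

3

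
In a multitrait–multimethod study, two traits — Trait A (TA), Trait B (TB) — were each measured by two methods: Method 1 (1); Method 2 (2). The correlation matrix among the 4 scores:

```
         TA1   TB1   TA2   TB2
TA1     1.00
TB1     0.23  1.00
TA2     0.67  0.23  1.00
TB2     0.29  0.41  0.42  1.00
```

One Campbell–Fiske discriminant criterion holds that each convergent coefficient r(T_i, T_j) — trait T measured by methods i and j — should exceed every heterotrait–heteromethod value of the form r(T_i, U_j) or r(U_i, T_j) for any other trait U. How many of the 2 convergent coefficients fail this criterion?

Convergent coefficients and their comparison sets:
TA (methods 1·2): 0.67 vs {0.29, 0.23} → pass.
TB (methods 1·2): 0.41 vs {0.23, 0.29} → pass.
0 of 2 fail.

0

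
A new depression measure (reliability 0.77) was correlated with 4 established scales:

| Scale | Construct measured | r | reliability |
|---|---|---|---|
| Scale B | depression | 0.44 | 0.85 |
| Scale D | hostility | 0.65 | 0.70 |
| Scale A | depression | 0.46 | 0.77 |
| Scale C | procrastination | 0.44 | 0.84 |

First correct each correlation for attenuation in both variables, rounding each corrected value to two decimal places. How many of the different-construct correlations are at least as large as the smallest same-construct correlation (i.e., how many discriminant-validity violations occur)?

Disattenuated r (r / √(r_scale · r_new)):
  Scale B (conv): 0.44 / √(0.85·0.77) = 0.54
  Scale D (disc): 0.65 / √(0.70·0.77) = 0.89
  Scale A (conv): 0.46 / √(0.77·0.77) = 0.60
  Scale C (disc): 0.44 / √(0.84·0.77) = 0.55
Smallest convergent = 0.54. Discriminant values: 0.89, 0.55; count ≥ 0.54 → 2.

2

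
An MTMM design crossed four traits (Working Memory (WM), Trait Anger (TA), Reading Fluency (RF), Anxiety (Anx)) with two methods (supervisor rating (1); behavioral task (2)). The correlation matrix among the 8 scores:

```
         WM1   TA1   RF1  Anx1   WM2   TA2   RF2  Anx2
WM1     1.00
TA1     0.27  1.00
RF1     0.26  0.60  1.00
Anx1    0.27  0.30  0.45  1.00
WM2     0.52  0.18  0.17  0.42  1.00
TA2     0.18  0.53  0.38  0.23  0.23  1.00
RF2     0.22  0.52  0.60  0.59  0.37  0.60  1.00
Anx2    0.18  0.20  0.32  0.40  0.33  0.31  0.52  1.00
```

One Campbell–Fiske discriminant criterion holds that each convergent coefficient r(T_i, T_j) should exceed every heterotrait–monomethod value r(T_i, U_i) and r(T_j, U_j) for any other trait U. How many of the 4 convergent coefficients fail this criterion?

3

Convergent coefficients and their comparison sets:
WM (methods 1·2): 0.52 vs {0.27, 0.23, 0.26, 0.37, 0.27, 0.33} → pass.
TA (methods 1·2): 0.53 vs {0.27, 0.23, 0.60, 0.60, 0.30, 0.31} → fail.
RF (methods 1·2): 0.60 vs {0.26, 0.37, 0.60, 0.60, 0.45, 0.52} → fail.
Anx (methods 1·2): 0.40 vs {0.27, 0.33, 0.30, 0.31, 0.45, 0.52} → fail.
3 of 4 fail.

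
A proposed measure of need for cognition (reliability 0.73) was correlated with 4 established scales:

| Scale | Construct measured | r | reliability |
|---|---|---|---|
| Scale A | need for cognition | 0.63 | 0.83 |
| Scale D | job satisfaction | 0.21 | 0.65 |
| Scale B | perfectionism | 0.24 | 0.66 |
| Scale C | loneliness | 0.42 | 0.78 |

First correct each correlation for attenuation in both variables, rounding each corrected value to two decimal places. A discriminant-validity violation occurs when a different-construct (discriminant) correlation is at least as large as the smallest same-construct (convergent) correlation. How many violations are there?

Disattenuated r (r / √(r_scale · r_new)):
  Scale A (conv): 0.63 / √(0.83·0.73) = 0.81
  Scale D (disc): 0.21 / √(0.65·0.73) = 0.30
  Scale B (disc): 0.24 / √(0.66·0.73) = 0.35
  Scale C (disc): 0.42 / √(0.78·0.73) = 0.56
Smallest convergent = 0.81. Discriminant values: 0.30, 0.35, 0.56; count ≥ 0.81 → 0.

0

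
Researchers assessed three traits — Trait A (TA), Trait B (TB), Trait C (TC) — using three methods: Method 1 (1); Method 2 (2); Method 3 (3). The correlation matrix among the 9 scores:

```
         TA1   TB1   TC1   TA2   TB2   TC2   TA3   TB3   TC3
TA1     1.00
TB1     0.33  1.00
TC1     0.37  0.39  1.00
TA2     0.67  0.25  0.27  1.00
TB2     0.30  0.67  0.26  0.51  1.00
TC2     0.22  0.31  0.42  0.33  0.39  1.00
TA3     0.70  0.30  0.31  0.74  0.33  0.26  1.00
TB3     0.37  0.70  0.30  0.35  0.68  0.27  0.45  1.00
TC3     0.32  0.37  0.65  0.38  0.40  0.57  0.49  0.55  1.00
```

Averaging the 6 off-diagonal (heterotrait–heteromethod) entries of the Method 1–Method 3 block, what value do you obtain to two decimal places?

HTHM values (method 1 × method 3): 0.37, 0.32, 0.30, 0.37, 0.31, 0.30; mean = 1.97/6 = 0.33.

0.33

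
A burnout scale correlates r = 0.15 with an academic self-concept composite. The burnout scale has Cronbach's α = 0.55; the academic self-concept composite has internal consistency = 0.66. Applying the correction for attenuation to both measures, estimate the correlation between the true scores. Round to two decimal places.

r_true = r_obs / √(r_xx · r_yy) = 0.15 / √(0.55 × 0.66) = 0.15 / √0.3630 = 0.15 / 0.6025 ≈ 0.25.

0.25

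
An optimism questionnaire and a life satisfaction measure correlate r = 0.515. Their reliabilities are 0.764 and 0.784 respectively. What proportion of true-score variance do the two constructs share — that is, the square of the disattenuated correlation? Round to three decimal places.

0.443

Disattenuated r = 0.515 / √(0.764 × 0.784) = 0.515 / 0.7739 = 0.6655.
Shared true-score variance = 0.6655² = 0.4429 ≈ 0.443.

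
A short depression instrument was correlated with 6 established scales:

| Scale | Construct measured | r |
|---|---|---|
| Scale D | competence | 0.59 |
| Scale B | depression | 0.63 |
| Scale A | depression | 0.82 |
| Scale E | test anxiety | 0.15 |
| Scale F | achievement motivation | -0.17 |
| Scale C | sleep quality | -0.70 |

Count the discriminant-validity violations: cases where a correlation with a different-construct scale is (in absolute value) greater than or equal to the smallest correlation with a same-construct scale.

Convergent (same construct = depression): Scale B, Scale A.
Smallest convergent = 0.63. Discriminant |r|: 0.59, 0.15, 0.17, 0.70; count ≥ 0.63 → 1.

1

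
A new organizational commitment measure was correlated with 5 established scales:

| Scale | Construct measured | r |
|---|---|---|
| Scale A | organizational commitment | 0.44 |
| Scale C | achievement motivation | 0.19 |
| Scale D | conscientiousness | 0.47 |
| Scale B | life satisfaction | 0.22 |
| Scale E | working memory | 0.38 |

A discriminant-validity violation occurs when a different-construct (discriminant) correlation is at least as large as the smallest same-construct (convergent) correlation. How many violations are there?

Convergent (same construct = organizational commitment): Scale A.
Smallest convergent = 0.44. Discriminant values: 0.19, 0.47, 0.22, 0.38; count ≥ 0.44 → 1.

1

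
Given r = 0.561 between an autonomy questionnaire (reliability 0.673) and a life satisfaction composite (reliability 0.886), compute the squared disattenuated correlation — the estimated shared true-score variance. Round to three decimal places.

0.528

Disattenuated r = 0.561 / √(0.673 × 0.886) = 0.561 / 0.7722 = 0.7265.
Shared true-score variance = 0.7265² = 0.5278 ≈ 0.528.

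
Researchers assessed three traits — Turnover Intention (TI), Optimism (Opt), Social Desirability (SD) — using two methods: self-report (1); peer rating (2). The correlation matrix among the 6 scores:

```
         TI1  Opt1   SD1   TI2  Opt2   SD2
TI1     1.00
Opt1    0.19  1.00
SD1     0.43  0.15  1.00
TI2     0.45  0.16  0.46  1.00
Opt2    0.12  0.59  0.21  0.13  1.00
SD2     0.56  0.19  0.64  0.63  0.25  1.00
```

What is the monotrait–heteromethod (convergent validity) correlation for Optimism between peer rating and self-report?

Same trait (Opt), different methods: r(Opt2, Opt1) = 0.59.

0.59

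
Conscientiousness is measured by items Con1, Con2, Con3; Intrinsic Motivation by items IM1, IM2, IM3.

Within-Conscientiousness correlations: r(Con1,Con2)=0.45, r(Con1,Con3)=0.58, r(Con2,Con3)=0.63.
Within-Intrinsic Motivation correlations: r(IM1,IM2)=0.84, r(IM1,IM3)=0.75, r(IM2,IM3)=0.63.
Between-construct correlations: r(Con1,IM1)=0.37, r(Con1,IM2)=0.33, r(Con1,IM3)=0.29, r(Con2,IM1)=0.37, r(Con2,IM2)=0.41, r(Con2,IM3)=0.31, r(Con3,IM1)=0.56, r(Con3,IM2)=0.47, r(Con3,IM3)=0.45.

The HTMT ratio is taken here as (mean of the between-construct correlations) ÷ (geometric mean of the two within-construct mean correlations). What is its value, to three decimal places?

0.618

Mean between = 3.56/9 = 0.3956.
Mean within-Con = 1.66/3 = 0.5533; mean within-IM = 2.22/3 = 0.7400.
Geometric mean = √(0.5533 × 0.7400) = 0.6399.
HTMT = 0.3956 / 0.6399 = 0.618.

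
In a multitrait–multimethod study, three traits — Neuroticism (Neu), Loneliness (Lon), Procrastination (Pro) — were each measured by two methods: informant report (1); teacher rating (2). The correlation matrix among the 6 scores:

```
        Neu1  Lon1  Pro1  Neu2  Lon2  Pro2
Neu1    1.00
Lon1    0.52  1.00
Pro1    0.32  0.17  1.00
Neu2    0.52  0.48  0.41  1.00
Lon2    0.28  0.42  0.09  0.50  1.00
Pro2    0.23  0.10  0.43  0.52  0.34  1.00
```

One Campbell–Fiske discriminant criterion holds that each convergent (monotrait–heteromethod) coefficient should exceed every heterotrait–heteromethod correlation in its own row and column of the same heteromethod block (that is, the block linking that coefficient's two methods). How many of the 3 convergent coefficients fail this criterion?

Checking each validity diagonal entry against its comparison values:
Neu (methods 1·2): 0.52 vs {0.28, 0.48, 0.23, 0.41} → pass.
Lon (methods 1·2): 0.42 vs {0.48, 0.28, 0.10, 0.09} → fail.
Pro (methods 1·2): 0.43 vs {0.41, 0.23, 0.09, 0.10} → pass.
1 of 3 fail.

1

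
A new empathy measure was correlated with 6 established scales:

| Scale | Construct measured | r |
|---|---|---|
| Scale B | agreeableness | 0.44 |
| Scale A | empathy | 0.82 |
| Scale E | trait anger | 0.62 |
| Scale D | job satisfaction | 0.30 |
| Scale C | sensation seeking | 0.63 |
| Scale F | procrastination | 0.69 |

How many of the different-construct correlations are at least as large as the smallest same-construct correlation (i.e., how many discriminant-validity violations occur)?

0

Convergent (same construct = empathy): Scale A.
Smallest convergent = 0.82. Discriminant values: 0.44, 0.62, 0.30, 0.63, 0.69; count ≥ 0.82 → 0.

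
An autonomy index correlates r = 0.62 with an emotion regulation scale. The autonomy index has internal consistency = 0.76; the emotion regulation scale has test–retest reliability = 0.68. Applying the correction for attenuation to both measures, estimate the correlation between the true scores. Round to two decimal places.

r_true = r_obs / √(r_xx · r_yy) = 0.62 / √(0.76 × 0.68) = 0.62 / √0.5168 = 0.62 / 0.7189 ≈ 0.86.

0.86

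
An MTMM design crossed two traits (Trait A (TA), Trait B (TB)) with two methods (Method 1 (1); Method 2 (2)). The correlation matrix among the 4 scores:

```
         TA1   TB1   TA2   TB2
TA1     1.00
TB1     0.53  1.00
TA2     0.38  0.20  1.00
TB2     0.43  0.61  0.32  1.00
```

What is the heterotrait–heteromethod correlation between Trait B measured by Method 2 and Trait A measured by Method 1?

0.43

Different traits and methods: r(TB2, TA1) = 0.43.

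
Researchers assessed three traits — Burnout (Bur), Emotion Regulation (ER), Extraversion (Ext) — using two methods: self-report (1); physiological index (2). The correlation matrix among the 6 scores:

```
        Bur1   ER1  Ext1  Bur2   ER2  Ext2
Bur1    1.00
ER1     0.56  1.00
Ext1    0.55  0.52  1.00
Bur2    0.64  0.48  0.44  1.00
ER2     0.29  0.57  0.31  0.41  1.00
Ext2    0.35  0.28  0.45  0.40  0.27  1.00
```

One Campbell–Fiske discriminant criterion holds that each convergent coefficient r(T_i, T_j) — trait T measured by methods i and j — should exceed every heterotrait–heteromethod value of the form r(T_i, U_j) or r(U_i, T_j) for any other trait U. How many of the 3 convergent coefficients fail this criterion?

Each convergent coefficient versus the relevant comparison correlations:
Bur (methods 1·2): 0.64 vs {0.29, 0.48, 0.35, 0.44} → pass.
ER (methods 1·2): 0.57 vs {0.48, 0.29, 0.28, 0.31} → pass.
Ext (methods 1·2): 0.45 vs {0.44, 0.35, 0.31, 0.28} → pass.
0 of 3 fail.

0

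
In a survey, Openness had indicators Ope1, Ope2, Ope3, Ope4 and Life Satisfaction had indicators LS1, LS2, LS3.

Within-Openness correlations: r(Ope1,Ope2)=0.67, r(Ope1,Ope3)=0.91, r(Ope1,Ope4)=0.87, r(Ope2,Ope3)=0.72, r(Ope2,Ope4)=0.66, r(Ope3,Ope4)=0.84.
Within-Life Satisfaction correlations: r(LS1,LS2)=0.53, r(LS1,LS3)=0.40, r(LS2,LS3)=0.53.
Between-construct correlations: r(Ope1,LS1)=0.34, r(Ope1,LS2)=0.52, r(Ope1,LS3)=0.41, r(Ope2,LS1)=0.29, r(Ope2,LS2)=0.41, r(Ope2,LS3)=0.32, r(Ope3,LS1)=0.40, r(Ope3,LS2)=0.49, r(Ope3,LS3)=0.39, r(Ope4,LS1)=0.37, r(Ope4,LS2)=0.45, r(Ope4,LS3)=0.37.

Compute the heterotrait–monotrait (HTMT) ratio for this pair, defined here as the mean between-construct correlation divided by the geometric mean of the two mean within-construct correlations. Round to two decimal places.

Mean heterotrait r = 4.76/12 = 0.3967.
Mean within-Ope = 4.67/6 = 0.7783; mean within-LS = 1.46/3 = 0.4867.
Geometric mean = √(0.7783 × 0.4867) = 0.6155.
HTMT = 0.3967 / 0.6155 = 0.64.

0.64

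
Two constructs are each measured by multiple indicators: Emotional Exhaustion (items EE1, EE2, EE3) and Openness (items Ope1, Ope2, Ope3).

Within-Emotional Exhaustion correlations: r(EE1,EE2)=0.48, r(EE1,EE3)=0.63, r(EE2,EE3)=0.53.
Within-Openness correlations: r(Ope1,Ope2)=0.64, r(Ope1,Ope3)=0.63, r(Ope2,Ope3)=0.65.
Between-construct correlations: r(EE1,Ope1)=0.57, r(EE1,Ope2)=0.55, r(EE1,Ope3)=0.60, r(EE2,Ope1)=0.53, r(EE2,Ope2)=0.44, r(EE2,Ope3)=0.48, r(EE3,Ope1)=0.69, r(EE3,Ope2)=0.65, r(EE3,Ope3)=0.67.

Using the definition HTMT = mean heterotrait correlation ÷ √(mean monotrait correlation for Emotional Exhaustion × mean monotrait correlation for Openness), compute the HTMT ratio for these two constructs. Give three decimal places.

0.973

Mean between = 5.18/9 = 0.5756.
Mean within-EE = 1.64/3 = 0.5467; mean within-Ope = 1.92/3 = 0.6400.
Geometric mean = √(0.5467 × 0.6400) = 0.5915.
HTMT = 0.5756 / 0.5915 = 0.973.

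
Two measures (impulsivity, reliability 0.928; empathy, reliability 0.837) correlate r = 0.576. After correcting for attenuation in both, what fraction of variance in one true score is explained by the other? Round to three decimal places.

Disattenuated r = 0.576 / √(0.928 × 0.837) = 0.576 / 0.8813 = 0.6536.
Shared true-score variance = 0.6536² = 0.4272 ≈ 0.427.

0.427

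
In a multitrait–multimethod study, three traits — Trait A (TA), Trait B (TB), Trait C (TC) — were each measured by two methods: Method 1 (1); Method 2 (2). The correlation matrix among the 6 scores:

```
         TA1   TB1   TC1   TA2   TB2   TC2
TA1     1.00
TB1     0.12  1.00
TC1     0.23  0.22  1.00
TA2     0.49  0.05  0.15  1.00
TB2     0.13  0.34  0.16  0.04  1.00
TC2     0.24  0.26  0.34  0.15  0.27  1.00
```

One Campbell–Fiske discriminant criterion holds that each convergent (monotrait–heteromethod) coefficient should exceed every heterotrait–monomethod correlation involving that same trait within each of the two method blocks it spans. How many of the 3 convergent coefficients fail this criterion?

0

Each convergent coefficient versus the relevant comparison correlations:
TA (methods 1·2): 0.49 vs {0.12, 0.04, 0.23, 0.15} → pass.
TB (methods 1·2): 0.34 vs {0.12, 0.04, 0.22, 0.27} → pass.
TC (methods 1·2): 0.34 vs {0.23, 0.15, 0.22, 0.27} → pass.
0 of 3 fail.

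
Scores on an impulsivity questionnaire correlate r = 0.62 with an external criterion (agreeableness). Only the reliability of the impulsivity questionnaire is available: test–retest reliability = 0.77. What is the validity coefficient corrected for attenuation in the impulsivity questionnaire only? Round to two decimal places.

0.71

Single correction: r_c = r_obs / √r_xx = 0.62 / √0.77 = 0.62 / 0.8775 ≈ 0.71.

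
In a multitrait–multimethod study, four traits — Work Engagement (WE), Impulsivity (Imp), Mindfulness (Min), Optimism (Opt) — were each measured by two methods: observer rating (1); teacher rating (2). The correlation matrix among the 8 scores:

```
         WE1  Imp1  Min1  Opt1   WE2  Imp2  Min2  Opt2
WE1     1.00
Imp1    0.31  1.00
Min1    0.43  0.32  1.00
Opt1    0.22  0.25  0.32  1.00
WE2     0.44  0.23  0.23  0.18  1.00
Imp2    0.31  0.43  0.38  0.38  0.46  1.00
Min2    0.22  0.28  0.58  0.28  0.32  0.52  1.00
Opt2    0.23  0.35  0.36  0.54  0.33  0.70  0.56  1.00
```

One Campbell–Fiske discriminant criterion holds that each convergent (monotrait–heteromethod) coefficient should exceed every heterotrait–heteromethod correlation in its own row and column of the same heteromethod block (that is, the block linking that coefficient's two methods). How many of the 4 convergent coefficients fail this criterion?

Each convergent coefficient versus the relevant comparison correlations:
WE (methods 1·2): 0.44 vs {0.31, 0.23, 0.22, 0.23, 0.23, 0.18} → pass.
Imp (methods 1·2): 0.43 vs {0.23, 0.31, 0.28, 0.38, 0.35, 0.38} → pass.
Min (methods 1·2): 0.58 vs {0.23, 0.22, 0.38, 0.28, 0.36, 0.28} → pass.
Opt (methods 1·2): 0.54 vs {0.18, 0.23, 0.38, 0.35, 0.28, 0.36} → pass.
0 of 4 fail.

0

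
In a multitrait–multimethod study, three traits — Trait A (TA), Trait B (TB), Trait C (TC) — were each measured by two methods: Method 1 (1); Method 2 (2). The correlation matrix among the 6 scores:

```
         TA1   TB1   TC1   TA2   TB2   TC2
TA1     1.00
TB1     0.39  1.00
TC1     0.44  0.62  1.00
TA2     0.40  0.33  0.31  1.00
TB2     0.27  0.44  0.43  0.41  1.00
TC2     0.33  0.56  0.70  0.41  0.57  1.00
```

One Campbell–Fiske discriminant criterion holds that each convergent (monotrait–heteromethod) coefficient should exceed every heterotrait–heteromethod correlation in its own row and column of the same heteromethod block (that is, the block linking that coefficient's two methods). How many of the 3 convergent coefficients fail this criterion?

1

Convergent coefficients and their comparison sets:
TA (methods 1·2): 0.40 vs {0.27, 0.33, 0.33, 0.31} → pass.
TB (methods 1·2): 0.44 vs {0.33, 0.27, 0.56, 0.43} → fail.
TC (methods 1·2): 0.70 vs {0.31, 0.33, 0.43, 0.56} → pass.
1 of 3 fail.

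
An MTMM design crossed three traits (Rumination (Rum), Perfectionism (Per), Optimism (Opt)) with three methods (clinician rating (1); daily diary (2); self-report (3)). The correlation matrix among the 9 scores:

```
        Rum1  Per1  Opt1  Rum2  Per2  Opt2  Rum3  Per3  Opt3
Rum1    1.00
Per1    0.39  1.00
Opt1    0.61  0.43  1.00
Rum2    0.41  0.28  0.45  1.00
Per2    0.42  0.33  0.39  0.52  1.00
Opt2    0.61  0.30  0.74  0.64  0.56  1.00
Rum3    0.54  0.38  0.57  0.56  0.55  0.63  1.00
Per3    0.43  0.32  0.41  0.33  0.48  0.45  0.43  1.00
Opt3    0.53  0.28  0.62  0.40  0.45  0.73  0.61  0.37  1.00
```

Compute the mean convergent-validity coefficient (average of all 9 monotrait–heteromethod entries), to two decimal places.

Convergent values: 0.41, 0.54, 0.56, 0.33, 0.32, 0.48, 0.74, 0.62, 0.73; mean = 4.73/9 = 0.53.

0.53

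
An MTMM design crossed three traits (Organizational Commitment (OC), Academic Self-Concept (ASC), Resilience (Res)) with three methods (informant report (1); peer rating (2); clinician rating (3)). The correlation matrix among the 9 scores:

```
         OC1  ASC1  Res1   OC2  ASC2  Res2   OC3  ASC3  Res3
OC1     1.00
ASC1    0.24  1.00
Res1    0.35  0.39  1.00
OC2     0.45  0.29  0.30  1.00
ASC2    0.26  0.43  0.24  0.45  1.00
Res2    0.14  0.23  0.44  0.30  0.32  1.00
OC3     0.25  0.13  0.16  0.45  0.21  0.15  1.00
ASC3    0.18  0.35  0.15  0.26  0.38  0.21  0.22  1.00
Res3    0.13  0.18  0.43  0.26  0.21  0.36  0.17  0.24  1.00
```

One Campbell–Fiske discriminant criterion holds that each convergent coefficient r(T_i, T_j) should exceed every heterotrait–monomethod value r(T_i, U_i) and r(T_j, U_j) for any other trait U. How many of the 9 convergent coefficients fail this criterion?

Each convergent coefficient versus the relevant comparison correlations:
OC (methods 1·2): 0.45 vs {0.24, 0.45, 0.35, 0.30} → fail.
OC (methods 1·3): 0.25 vs {0.24, 0.22, 0.35, 0.17} → fail.
OC (methods 2·3): 0.45 vs {0.45, 0.22, 0.30, 0.17} → fail.
ASC (methods 1·2): 0.43 vs {0.24, 0.45, 0.39, 0.32} → fail.
ASC (methods 1·3): 0.35 vs {0.24, 0.22, 0.39, 0.24} → fail.
ASC (methods 2·3): 0.38 vs {0.45, 0.22, 0.32, 0.24} → fail.
Res (methods 1·2): 0.44 vs {0.35, 0.30, 0.39, 0.32} → pass.
Res (methods 1·3): 0.43 vs {0.35, 0.17, 0.39, 0.24} → pass.
Res (methods 2·3): 0.36 vs {0.30, 0.17, 0.32, 0.24} → pass.
6 of 9 fail.

6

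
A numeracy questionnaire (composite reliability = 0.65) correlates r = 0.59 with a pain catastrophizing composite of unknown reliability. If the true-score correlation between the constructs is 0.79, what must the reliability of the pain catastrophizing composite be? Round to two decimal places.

0.86

r_true = r_obs / √(r_xx · r_yy) ⇒ 0.79 = 0.59 / √(0.65 · r_yy).
√(0.65 · r_yy) = 0.59 / 0.79 = 0.7468; 0.65 · r_yy = 0.5577; r_yy = 0.5577 / 0.65 ≈ 0.86.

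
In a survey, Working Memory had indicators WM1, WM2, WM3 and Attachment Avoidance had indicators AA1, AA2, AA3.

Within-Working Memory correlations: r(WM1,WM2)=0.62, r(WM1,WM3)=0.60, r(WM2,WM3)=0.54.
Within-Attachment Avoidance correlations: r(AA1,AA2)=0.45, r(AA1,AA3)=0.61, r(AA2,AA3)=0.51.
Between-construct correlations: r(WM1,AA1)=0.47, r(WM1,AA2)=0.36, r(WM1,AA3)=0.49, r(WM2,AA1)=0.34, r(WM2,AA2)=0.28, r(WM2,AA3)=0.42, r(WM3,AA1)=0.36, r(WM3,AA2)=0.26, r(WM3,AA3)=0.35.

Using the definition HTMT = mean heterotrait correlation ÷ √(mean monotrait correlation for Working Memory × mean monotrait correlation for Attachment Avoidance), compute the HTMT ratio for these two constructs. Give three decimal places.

Between-construct mean = 3.33/9 = 0.3700.
Mean within-WM = 1.76/3 = 0.5867; mean within-AA = 1.57/3 = 0.5233.
Geometric mean = √(0.5867 × 0.5233) = 0.5541.
HTMT = 0.3700 / 0.5541 = 0.668.

0.668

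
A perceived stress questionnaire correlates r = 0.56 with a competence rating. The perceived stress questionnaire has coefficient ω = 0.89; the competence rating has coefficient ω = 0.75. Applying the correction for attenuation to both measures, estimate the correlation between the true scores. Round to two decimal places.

0.69

r_true = r_obs / √(r_xx · r_yy) = 0.56 / √(0.89 × 0.75) = 0.56 / √0.6675 = 0.56 / 0.8170 ≈ 0.69.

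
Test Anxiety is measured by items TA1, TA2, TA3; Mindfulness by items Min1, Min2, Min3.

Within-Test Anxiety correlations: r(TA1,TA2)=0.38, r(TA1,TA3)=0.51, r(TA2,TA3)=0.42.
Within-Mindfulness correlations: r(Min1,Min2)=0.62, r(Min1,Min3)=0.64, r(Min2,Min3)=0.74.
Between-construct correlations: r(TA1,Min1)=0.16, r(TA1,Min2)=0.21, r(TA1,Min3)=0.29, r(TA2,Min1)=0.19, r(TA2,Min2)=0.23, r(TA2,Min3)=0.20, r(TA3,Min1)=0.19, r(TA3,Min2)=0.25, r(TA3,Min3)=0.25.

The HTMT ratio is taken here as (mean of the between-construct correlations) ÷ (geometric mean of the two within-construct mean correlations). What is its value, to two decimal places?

0.41

Mean between = 1.97/9 = 0.2189.
Mean within-TA = 1.31/3 = 0.4367; mean within-Min = 2.00/3 = 0.6667.
Geometric mean = √(0.4367 × 0.6667) = 0.5396.
HTMT = 0.2189 / 0.5396 = 0.41.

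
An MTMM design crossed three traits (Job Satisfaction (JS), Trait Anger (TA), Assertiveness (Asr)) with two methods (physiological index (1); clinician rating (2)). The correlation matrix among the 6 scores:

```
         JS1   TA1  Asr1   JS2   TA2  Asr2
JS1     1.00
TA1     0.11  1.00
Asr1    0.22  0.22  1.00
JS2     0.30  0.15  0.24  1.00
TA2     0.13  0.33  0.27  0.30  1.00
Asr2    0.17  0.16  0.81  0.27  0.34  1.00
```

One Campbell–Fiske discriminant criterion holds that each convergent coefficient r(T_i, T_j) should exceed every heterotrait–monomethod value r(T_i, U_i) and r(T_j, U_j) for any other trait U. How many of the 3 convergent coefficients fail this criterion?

Checking each validity diagonal entry against its comparison values:
JS (methods 1·2): 0.30 vs {0.11, 0.30, 0.22, 0.27} → fail.
TA (methods 1·2): 0.33 vs {0.11, 0.30, 0.22, 0.34} → fail.
Asr (methods 1·2): 0.81 vs {0.22, 0.27, 0.22, 0.34} → pass.
2 of 3 fail.

2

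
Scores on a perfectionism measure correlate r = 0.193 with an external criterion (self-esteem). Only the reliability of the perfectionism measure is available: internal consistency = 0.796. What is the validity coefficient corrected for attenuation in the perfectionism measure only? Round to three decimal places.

Single correction: r_c = r_obs / √r_xx = 0.193 / √0.796 = 0.193 / 0.8922 ≈ 0.216.

0.216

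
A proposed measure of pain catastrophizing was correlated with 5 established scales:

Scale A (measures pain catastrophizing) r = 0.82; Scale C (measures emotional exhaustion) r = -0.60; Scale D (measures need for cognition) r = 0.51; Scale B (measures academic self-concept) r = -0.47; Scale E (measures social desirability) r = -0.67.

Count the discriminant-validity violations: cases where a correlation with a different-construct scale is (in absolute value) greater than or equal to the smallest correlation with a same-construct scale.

0

Convergent (same construct = pain catastrophizing): Scale A.
Smallest convergent = 0.82. Discriminant |r|: 0.60, 0.51, 0.47, 0.67; count ≥ 0.82 → 0.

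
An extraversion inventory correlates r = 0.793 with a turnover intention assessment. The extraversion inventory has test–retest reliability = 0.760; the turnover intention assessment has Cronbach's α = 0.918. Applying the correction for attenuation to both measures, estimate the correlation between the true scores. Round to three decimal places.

r_true = r_obs / √(r_xx · r_yy) = 0.793 / √(0.760 × 0.918) = 0.793 / √0.697680 = 0.793 / 0.8353 ≈ 0.949.

0.949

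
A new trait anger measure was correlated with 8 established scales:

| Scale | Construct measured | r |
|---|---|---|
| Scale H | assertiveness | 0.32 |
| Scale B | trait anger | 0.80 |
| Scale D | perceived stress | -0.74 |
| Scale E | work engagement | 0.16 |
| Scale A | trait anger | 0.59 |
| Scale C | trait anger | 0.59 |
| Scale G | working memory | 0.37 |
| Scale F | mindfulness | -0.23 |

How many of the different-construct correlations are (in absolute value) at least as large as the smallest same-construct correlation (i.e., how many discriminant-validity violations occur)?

Convergent (same construct = trait anger): Scale B, Scale A, Scale C.
Smallest convergent = 0.59. Discriminant |r|: 0.32, 0.74, 0.16, 0.37, 0.23; count ≥ 0.59 → 1.

1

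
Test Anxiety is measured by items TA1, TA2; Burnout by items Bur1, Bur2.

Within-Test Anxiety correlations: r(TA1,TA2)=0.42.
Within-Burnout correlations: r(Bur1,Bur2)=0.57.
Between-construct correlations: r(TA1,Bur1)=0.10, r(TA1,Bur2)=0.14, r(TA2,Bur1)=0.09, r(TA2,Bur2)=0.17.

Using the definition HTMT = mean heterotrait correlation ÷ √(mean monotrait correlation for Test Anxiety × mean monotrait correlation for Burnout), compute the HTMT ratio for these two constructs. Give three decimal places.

Mean between = 0.50/4 = 0.1250.
Mean within-TA = 0.42/1 = 0.4200; mean within-Bur = 0.57/1 = 0.5700.
Geometric mean = √(0.4200 × 0.5700) = 0.4893.
HTMT = 0.1250 / 0.4893 = 0.255.

0.255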